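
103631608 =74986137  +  28645471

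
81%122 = 81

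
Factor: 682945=5^1*137^1*997^1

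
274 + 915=1189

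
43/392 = 43/392 = 0.11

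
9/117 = 1/13 = 0.08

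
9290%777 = 743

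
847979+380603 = 1228582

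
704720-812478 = - 107758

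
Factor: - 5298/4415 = -6/5 = - 2^1*3^1 * 5^( - 1 )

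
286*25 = 7150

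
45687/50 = 45687/50 = 913.74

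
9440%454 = 360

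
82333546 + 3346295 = 85679841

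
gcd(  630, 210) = 210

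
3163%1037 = 52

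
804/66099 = 268/22033 =0.01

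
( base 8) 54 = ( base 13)35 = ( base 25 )1j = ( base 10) 44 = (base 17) 2a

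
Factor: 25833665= 5^1 * 11^1*13^1*36131^1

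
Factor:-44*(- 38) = 2^3*11^1*19^1 = 1672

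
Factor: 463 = 463^1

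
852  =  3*284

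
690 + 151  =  841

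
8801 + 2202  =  11003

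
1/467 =1/467 = 0.00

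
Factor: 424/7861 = 2^3*7^( - 1 )*53^1*1123^ ( - 1) 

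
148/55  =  2+38/55 =2.69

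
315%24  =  3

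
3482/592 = 5+261/296=5.88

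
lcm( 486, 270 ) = 2430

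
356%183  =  173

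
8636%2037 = 488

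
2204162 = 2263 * 974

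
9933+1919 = 11852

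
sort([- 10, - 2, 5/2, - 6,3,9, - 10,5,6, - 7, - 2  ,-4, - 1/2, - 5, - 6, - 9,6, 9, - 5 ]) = [ - 10, - 10, - 9, -7, - 6, -6, - 5, - 5, - 4,  -  2, - 2, - 1/2, 5/2,3,5,6, 6, 9,  9] 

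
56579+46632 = 103211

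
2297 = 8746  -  6449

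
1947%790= 367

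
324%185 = 139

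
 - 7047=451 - 7498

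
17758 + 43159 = 60917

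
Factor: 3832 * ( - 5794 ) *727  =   -2^4*479^1 * 727^1*2897^1 = - 16141296016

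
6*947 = 5682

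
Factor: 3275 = 5^2*131^1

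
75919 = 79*961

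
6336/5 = 6336/5  =  1267.20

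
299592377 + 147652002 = 447244379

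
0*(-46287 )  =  0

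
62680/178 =352 + 12/89 =352.13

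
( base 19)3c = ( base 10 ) 69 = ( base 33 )23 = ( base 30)29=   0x45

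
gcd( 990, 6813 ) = 9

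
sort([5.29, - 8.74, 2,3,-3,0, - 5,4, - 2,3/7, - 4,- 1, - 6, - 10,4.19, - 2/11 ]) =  [ - 10,  -  8.74,- 6, - 5, - 4, - 3, - 2, - 1,-2/11,0,3/7,2,3,4,4.19,5.29 ] 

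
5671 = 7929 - 2258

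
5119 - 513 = 4606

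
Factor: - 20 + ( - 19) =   -  39 = -  3^1*13^1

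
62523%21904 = 18715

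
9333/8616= 1 + 239/2872 = 1.08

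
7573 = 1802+5771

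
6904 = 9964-3060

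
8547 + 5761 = 14308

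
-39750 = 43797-83547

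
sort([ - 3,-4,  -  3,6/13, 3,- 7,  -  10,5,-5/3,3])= [ - 10, - 7, - 4, - 3 , - 3,  -  5/3,6/13,3,3,5]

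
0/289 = 0  =  0.00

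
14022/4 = 7011/2 = 3505.50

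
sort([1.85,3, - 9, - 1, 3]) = [ - 9, - 1,1.85,3, 3 ]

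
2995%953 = 136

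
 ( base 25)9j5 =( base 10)6105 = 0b1011111011001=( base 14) 2321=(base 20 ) f55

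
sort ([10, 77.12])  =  [ 10, 77.12]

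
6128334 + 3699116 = 9827450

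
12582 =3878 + 8704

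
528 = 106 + 422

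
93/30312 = 31/10104 = 0.00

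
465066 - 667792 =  - 202726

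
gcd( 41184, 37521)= 99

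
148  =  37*4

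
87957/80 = 87957/80 = 1099.46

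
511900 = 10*51190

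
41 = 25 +16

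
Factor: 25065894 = 2^1*3^1*7^1*463^1*1289^1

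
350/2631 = 350/2631 = 0.13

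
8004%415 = 119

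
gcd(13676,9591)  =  1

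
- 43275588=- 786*55058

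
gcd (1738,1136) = 2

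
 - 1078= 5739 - 6817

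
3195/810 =71/18=3.94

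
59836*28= 1675408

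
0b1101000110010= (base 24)BFA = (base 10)6706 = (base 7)25360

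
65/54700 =13/10940 =0.00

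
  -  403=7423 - 7826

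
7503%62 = 1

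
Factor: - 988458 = -2^1*3^1 * 164743^1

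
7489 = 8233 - 744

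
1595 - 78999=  - 77404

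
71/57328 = 71/57328  =  0.00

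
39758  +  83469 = 123227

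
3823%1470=883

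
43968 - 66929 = -22961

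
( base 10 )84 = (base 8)124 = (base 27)33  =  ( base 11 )77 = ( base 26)36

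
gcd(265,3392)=53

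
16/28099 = 16/28099 = 0.00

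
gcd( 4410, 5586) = 294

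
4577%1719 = 1139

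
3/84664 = 3/84664=0.00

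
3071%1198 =675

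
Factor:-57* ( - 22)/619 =2^1*3^1*11^1*19^1 *619^( - 1) =1254/619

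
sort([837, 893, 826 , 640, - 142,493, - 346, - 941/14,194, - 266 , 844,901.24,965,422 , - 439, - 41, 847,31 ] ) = [-439, - 346, -266, - 142, - 941/14, - 41,31,194 , 422, 493, 640,  826,837,844,847,893,901.24, 965 ]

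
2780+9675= 12455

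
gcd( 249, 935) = 1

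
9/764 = 9/764=0.01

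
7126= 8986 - 1860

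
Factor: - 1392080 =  -2^4* 5^1* 17401^1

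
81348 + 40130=121478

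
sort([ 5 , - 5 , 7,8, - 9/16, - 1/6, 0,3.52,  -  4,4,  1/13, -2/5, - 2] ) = [ - 5 , - 4, - 2, - 9/16,-2/5 ,-1/6,0,1/13,3.52,4,5,  7,8 ]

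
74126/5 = 14825 + 1/5=14825.20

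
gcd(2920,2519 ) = 1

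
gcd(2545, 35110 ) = 5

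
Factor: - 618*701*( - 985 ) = 2^1 * 3^1 * 5^1*103^1 * 197^1 * 701^1 = 426719730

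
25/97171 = 25/97171= 0.00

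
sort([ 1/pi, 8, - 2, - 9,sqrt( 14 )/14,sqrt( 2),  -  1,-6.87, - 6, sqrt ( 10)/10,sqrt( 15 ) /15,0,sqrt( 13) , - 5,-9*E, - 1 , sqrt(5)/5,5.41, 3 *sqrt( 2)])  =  [ - 9*E, -9, -6.87, - 6, -5, - 2,  -  1,  -  1, 0,sqrt( 15 )/15,sqrt( 14) /14,sqrt( 10)/10,1/pi,sqrt( 5) /5,sqrt( 2),sqrt(13 ), 3*sqrt ( 2 ), 5.41,8]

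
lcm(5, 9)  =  45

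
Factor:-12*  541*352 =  - 2^7*3^1 * 11^1*541^1= - 2285184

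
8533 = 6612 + 1921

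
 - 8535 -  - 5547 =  - 2988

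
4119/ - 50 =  - 83+31/50= - 82.38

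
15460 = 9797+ 5663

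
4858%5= 3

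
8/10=4/5 = 0.80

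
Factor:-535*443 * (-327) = 3^1*5^1*  107^1*109^1*443^1=77500635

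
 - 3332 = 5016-8348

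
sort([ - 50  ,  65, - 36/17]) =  [ - 50, - 36/17,65]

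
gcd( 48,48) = 48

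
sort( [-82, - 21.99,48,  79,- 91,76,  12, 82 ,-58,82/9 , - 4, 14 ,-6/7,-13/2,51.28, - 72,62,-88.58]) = [ - 91,  -  88.58, - 82, - 72,-58, -21.99, - 13/2,-4, - 6/7,82/9,12,14,48,51.28,62,76,79,82]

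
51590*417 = 21513030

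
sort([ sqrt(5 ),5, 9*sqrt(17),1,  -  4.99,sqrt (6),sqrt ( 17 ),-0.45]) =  [ - 4.99,-0.45, 1, sqrt(5),sqrt( 6), sqrt( 17 ) , 5 , 9 * sqrt(17 )]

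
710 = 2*355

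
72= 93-21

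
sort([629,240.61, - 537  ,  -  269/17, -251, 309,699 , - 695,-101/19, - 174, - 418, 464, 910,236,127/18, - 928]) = [ - 928, - 695, - 537, - 418 , - 251, - 174, - 269/17, - 101/19,127/18, 236,240.61,309,464, 629,699,910] 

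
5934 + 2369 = 8303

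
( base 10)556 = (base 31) ht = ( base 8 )1054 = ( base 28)jo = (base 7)1423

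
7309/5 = 7309/5  =  1461.80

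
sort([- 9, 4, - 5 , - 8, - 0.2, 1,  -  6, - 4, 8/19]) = [ - 9, - 8, - 6, - 5, - 4 , - 0.2,  8/19, 1,4]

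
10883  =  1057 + 9826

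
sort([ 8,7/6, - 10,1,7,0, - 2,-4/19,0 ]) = [ - 10, - 2, - 4/19,  0, 0,1, 7/6,7,8 ] 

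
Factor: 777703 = 37^1*21019^1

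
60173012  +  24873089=85046101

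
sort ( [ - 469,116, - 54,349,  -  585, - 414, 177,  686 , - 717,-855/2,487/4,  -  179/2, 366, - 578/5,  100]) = [ - 717, - 585, - 469, - 855/2, - 414,  -  578/5, -179/2,- 54,  100,116, 487/4,177,349,366, 686]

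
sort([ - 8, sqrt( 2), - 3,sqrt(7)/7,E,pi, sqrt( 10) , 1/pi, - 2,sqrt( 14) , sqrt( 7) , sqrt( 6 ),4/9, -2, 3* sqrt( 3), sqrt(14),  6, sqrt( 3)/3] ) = [ - 8, - 3, - 2, - 2, 1/pi, sqrt( 7 ) /7, 4/9,sqrt ( 3 ) /3,sqrt(2 ), sqrt(6 ), sqrt( 7), E, pi, sqrt(10), sqrt( 14),  sqrt( 14),3*sqrt(3 ),6] 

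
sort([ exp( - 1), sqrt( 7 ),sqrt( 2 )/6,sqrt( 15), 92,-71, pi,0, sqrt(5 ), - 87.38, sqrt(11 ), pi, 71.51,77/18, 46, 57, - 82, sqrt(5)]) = [ - 87.38, -82 ,-71, 0,  sqrt(2 )/6,exp( - 1 ), sqrt(5), sqrt(5),sqrt( 7 ), pi,pi, sqrt(11),sqrt(15 ), 77/18, 46 , 57, 71.51, 92 ] 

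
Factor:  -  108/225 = -12/25 = - 2^2*3^1*5^(-2) 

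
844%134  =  40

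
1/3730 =1/3730=0.00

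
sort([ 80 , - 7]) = [ -7,  80]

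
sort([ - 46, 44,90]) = [ - 46,44, 90]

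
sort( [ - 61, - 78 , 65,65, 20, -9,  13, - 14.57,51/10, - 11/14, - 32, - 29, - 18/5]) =[ - 78,-61, - 32, - 29, - 14.57, - 9,-18/5, - 11/14,51/10,13, 20,65, 65]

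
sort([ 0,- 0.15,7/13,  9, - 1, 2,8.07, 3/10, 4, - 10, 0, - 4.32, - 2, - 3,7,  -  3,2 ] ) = [ - 10,-4.32,-3 ,-3, - 2, - 1,-0.15, 0, 0, 3/10, 7/13, 2, 2, 4,7, 8.07,  9 ]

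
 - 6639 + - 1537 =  - 8176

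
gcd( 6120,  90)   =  90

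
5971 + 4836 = 10807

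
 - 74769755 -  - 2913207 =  - 71856548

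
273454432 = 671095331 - 397640899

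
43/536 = 43/536 = 0.08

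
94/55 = 1 + 39/55 = 1.71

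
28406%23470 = 4936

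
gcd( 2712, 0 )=2712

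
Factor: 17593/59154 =2^(- 1)*3^(  -  1) * 73^1*241^1 * 9859^( - 1)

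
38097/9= 4233 = 4233.00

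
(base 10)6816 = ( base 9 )10313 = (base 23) ck8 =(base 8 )15240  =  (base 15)2046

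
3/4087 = 3/4087 = 0.00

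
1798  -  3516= - 1718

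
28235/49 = 28235/49 = 576.22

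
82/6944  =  41/3472 = 0.01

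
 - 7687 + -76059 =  - 83746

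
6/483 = 2/161= 0.01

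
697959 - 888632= - 190673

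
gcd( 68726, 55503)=7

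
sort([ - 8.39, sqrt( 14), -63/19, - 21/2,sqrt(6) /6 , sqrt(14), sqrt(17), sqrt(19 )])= [ - 21/2, - 8.39,  -  63/19,sqrt( 6)/6, sqrt(14), sqrt( 14), sqrt(17 ), sqrt(19)]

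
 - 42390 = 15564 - 57954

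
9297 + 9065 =18362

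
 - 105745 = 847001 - 952746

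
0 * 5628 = 0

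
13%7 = 6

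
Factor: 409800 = 2^3*3^1 * 5^2*  683^1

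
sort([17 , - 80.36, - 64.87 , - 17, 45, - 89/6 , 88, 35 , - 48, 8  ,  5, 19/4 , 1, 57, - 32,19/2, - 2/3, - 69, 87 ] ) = [- 80.36 , - 69, - 64.87, - 48, - 32, - 17,-89/6, - 2/3, 1, 19/4,5, 8, 19/2,17,35, 45, 57,  87, 88 ]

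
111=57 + 54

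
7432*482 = 3582224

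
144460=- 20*(-7223)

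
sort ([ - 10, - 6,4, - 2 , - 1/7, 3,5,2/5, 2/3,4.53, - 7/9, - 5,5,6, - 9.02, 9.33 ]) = [ - 10, - 9.02, - 6, - 5, - 2 , - 7/9, - 1/7, 2/5,2/3 , 3,4,4.53  ,  5,5,6,9.33] 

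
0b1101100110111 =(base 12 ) 4047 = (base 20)H87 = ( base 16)1b37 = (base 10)6967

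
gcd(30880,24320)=160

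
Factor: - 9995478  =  -2^1*3^1*23^1*72431^1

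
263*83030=21836890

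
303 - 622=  - 319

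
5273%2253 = 767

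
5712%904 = 288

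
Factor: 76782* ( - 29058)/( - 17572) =3^2* 23^( - 1)*29^1*67^1*167^1 = 2920329/23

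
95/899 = 95/899 = 0.11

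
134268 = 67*2004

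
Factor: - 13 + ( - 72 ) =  - 85 = - 5^1*17^1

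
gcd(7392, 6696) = 24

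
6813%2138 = 399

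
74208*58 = 4304064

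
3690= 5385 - 1695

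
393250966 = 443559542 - 50308576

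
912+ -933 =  - 21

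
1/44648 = 1/44648=   0.00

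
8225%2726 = 47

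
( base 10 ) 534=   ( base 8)1026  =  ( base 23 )105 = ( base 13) 321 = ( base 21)149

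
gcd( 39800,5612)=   4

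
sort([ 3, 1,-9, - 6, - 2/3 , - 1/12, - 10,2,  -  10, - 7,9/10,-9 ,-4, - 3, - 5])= [ -10 ,  -  10,  -  9 ,  -  9, - 7,-6,-5,-4, - 3,-2/3,-1/12,9/10,1,2,3]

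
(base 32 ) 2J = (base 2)1010011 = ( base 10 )83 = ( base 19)47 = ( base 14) 5D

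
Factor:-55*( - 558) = 2^1*3^2*5^1*11^1*31^1=30690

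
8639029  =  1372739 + 7266290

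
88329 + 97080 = 185409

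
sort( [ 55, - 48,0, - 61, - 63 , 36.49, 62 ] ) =[-63, - 61, - 48, 0,  36.49, 55, 62 ]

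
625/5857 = 625/5857 = 0.11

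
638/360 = 319/180 = 1.77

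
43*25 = 1075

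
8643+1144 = 9787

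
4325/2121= 2 + 83/2121 = 2.04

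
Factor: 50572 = 2^2*47^1*269^1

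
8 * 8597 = 68776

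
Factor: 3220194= 2^1*3^1 * 536699^1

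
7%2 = 1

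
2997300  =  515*5820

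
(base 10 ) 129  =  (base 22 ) 5j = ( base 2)10000001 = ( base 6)333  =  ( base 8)201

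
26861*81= 2175741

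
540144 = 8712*62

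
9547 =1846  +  7701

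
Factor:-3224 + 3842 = 618  =  2^1 * 3^1*103^1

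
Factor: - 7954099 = - 7954099^1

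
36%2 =0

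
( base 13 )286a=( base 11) 4424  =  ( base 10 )5834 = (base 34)51K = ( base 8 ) 13312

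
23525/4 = 23525/4 = 5881.25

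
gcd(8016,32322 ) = 6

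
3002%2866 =136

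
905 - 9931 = - 9026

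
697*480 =334560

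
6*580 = 3480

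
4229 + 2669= 6898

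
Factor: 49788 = 2^2*3^3 *461^1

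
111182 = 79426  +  31756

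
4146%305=181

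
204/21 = 68/7=9.71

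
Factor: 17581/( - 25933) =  - 17581^1*25933^ (  -  1)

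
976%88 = 8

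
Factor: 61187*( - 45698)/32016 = - 2^(-3) * 3^ ( - 1)* 7^1*23^( -1 )*29^( - 1)*73^1*313^1*8741^1 = - 1398061763/16008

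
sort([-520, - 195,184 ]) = [  -  520 , - 195,184]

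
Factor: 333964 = 2^2*29^1*2879^1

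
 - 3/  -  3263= 3/3263 = 0.00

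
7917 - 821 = 7096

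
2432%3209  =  2432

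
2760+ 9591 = 12351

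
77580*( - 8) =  - 620640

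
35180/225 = 7036/45= 156.36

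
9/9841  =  9/9841  =  0.00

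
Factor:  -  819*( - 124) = 101556=2^2 * 3^2 * 7^1*13^1*31^1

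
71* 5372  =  381412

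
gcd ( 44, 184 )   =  4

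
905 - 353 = 552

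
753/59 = 12  +  45/59 = 12.76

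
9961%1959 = 166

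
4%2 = 0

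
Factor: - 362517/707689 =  - 3^1*149^1*811^1*707689^( - 1) 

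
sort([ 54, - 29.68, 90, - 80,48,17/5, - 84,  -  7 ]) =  [ - 84,  -  80, - 29.68,  -  7, 17/5,48, 54, 90 ]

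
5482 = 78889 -73407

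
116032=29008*4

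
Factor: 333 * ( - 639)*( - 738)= 157036806= 2^1 * 3^6*37^1*41^1*71^1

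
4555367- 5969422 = -1414055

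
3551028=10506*338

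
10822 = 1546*7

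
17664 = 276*64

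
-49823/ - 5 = 9964 + 3/5  =  9964.60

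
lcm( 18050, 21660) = 108300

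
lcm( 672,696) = 19488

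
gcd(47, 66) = 1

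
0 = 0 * 416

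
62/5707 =62/5707 =0.01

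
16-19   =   - 3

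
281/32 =8 +25/32 = 8.78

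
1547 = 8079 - 6532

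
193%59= 16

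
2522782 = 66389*38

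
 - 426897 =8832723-9259620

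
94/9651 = 94/9651 = 0.01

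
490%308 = 182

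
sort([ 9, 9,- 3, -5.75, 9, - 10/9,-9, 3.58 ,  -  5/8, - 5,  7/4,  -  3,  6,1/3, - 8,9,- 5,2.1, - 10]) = [ -10, - 9, -8,-5.75, -5, - 5, - 3,-3, -10/9, -5/8, 1/3, 7/4,2.1,3.58,6 , 9, 9 , 9,9] 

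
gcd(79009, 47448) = 1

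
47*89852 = 4223044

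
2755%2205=550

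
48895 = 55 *889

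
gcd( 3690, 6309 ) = 9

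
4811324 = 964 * 4991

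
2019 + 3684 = 5703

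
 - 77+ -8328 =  - 8405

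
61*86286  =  5263446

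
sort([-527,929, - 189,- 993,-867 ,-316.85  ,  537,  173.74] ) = [ - 993, - 867, - 527, - 316.85, - 189, 173.74, 537,929]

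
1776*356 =632256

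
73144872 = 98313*744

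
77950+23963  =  101913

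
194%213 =194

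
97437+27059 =124496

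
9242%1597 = 1257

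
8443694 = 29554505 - 21110811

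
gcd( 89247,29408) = 1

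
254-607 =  - 353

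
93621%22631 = 3097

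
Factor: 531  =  3^2*59^1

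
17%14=3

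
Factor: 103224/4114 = 2^2*3^1*11^( - 1)*23^1 = 276/11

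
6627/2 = 6627/2 = 3313.50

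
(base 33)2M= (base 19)4C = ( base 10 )88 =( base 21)44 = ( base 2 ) 1011000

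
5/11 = 5/11 = 0.45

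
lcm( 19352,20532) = 1683624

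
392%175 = 42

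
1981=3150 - 1169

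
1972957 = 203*9719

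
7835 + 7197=15032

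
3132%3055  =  77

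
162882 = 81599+81283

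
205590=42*4895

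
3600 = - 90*( - 40)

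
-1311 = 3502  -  4813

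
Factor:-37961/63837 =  - 3^( - 2)*7^1 * 11^1*17^1* 29^1*41^( - 1) *173^ ( - 1)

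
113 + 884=997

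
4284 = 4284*1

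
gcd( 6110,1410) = 470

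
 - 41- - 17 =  - 24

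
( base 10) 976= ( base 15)451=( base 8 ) 1720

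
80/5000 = 2/125   =  0.02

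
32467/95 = 32467/95 = 341.76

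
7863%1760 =823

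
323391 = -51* ( - 6341 )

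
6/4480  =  3/2240 = 0.00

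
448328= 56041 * 8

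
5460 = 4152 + 1308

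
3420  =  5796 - 2376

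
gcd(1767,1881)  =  57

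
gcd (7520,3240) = 40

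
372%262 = 110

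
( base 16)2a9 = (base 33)kl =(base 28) o9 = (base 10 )681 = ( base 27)P6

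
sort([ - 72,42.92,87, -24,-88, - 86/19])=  [ -88,  -  72, - 24, - 86/19,42.92,87 ] 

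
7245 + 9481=16726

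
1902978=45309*42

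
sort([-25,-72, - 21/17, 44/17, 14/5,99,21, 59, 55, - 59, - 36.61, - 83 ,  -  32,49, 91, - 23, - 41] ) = [ - 83, - 72, - 59, - 41, - 36.61, - 32, - 25, - 23, - 21/17,44/17, 14/5,21,49,55,  59  ,  91,99]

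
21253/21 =21253/21 = 1012.05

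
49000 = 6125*8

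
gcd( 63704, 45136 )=8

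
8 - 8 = 0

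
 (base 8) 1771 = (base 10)1017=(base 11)845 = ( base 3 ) 1101200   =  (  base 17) 38e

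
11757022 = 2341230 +9415792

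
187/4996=187/4996 = 0.04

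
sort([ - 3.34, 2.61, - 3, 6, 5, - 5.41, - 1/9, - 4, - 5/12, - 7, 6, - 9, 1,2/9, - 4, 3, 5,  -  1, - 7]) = [ - 9, - 7, - 7, - 5.41, - 4, - 4, - 3.34, - 3 , - 1, - 5/12, - 1/9, 2/9, 1 , 2.61, 3,5,5,6,6 ] 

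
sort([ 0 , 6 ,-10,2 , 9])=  [ - 10 , 0,2, 6,9 ]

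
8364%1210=1104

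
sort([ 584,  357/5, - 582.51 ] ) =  [ - 582.51, 357/5, 584]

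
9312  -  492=8820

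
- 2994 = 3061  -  6055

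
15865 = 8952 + 6913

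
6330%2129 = 2072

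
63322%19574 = 4600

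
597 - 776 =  - 179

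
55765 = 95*587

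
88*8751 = 770088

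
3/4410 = 1/1470=   0.00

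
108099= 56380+51719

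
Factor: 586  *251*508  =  74719688 = 2^3*127^1*251^1 * 293^1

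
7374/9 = 819 + 1/3  =  819.33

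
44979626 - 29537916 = 15441710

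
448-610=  - 162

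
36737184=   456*80564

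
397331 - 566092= -168761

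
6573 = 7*939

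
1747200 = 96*18200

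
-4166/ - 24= 173 + 7/12 = 173.58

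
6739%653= 209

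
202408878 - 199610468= 2798410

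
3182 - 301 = 2881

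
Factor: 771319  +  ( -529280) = 7^1 *71^1*487^1 =242039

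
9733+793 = 10526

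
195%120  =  75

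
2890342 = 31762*91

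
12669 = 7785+4884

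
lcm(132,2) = 132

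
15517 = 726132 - 710615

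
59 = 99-40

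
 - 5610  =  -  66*85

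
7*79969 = 559783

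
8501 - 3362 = 5139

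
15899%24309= 15899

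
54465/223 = 244 + 53/223  =  244.24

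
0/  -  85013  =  0/1 = -  0.00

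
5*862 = 4310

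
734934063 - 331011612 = 403922451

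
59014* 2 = 118028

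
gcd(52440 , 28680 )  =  120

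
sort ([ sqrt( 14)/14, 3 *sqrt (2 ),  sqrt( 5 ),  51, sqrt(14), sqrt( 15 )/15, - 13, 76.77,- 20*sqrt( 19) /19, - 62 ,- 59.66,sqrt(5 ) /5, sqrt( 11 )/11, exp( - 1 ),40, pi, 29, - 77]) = [-77, - 62, - 59.66, - 13, - 20* sqrt( 19)/19,sqrt( 15 ) /15, sqrt( 14 )/14, sqrt( 11)/11, exp( - 1 ),sqrt(5)/5, sqrt(5), pi, sqrt( 14),3 * sqrt(2),29, 40, 51  ,  76.77]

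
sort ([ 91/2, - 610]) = [ -610,91/2 ]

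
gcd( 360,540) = 180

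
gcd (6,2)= 2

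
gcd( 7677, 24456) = 3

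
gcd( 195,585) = 195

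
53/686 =53/686 = 0.08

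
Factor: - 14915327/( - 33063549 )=3^(-1)*7^1*103^1*137^1*151^1*11021183^( - 1) 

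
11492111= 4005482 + 7486629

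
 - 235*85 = - 19975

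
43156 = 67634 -24478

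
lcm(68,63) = 4284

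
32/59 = 32/59  =  0.54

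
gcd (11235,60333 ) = 21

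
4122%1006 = 98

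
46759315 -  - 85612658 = 132371973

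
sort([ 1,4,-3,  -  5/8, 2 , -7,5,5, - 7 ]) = [  -  7, - 7,  -  3, - 5/8,1,2,4 , 5,5]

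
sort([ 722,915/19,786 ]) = [ 915/19,722,786 ] 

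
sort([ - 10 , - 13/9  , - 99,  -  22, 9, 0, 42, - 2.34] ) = [ - 99, - 22, - 10, - 2.34,-13/9, 0,9,42 ]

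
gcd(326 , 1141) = 163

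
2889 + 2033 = 4922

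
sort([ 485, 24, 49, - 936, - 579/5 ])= [ - 936,-579/5,24, 49,485 ] 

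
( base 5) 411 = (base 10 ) 106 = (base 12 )8A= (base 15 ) 71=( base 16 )6a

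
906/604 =1 + 1/2 = 1.50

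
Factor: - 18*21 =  - 2^1*3^3*7^1 =- 378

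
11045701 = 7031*1571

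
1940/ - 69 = - 1940/69 = -28.12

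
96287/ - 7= - 96287/7=- 13755.29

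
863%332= 199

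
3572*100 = 357200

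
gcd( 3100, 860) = 20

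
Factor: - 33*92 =- 3036 = - 2^2*3^1*11^1 * 23^1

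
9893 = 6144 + 3749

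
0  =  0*4616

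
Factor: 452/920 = 2^( - 1) * 5^(-1)  *23^( - 1 )*113^1 = 113/230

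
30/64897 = 30/64897 = 0.00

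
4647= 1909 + 2738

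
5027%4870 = 157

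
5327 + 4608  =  9935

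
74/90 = 37/45  =  0.82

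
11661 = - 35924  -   - 47585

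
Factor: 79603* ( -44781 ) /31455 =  - 3^( - 2 )*5^( - 1)*11^1*23^2*59^1*233^( - 1 )*3461^1  =  - 1188233981/10485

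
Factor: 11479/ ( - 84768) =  - 13/96 = -2^( - 5) * 3^( - 1) * 13^1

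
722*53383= 38542526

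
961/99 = 9 + 70/99 = 9.71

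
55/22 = 2 + 1/2= 2.50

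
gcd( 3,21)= 3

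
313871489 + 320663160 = 634534649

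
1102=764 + 338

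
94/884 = 47/442 = 0.11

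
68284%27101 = 14082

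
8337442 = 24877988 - 16540546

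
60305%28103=4099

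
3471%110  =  61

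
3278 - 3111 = 167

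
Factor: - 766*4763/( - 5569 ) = 3648458/5569= 2^1*11^1*383^1*433^1*5569^( - 1)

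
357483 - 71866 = 285617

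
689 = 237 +452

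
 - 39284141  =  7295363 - 46579504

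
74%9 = 2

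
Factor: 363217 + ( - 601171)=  - 237954 = -2^1 * 3^1*39659^1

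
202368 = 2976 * 68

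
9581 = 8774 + 807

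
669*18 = 12042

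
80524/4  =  20131 = 20131.00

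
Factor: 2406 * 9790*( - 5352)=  - 126064968480 = - 2^5*3^2*5^1*11^1* 89^1*223^1*401^1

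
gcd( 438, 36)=6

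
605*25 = 15125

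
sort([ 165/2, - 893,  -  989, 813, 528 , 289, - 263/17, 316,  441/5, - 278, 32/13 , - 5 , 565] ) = [ - 989, - 893,- 278, - 263/17,  -  5,32/13, 165/2,441/5,289, 316,528 , 565, 813 ] 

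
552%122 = 64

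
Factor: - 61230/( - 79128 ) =65/84 = 2^ ( - 2) * 3^(-1)*5^1*7^( - 1 )*13^1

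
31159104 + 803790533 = 834949637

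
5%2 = 1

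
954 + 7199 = 8153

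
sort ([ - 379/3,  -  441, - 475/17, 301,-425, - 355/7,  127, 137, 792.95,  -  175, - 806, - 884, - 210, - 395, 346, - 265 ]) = [ - 884, - 806, - 441  , - 425,  -  395, - 265 , - 210, - 175,  -  379/3, - 355/7, - 475/17, 127,137, 301, 346, 792.95 ]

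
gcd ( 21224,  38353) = 7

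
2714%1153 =408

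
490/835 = 98/167=0.59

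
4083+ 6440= 10523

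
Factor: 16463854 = 2^1*11^1 * 17^1*44021^1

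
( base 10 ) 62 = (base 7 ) 116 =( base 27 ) 28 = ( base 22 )2i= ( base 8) 76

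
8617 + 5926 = 14543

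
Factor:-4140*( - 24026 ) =99467640 = 2^3* 3^2*5^1*23^1 * 41^1*293^1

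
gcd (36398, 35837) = 1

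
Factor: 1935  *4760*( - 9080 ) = -83632248000  =  - 2^6*3^2 * 5^3*7^1  *17^1*43^1* 227^1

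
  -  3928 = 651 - 4579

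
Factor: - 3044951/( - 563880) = 2^( - 3 ) * 3^( - 1 ) * 5^ (-1 ) * 7^1 * 13^1 * 37^( - 1)*127^(-1 )*33461^1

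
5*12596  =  62980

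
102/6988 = 51/3494 = 0.01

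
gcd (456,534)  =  6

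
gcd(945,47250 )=945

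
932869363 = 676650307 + 256219056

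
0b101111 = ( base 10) 47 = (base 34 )1d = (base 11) 43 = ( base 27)1K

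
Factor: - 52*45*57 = -133380 = - 2^2*3^3*5^1*13^1 * 19^1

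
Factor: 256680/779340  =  138/419 = 2^1*3^1*23^1*419^ (-1)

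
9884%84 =56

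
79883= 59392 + 20491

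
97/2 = 48+1/2 = 48.50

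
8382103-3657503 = 4724600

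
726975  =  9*80775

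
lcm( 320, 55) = 3520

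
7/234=7/234 = 0.03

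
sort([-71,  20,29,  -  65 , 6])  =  [  -  71, - 65, 6 , 20,  29]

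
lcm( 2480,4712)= 47120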